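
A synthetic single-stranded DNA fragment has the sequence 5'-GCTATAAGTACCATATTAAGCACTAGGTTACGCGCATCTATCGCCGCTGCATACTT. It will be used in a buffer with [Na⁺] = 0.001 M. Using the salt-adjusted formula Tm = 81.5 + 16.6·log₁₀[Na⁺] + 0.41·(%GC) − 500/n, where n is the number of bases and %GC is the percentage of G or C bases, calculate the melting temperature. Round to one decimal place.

Length n = 56. Base counts: A=15, G=10, C=15, T=16
G+C = 25, so %GC = 25/56 × 100 = 44.643%
Salt term: 16.6 × (-3) = -49.8
GC term: 0.41 × 44.643 = 18.304; length term: −500/56 = −8.929
Tm = 81.5 + (-49.8) + 18.304 − 8.929 = 41.075 → 41.1°C

41.1°C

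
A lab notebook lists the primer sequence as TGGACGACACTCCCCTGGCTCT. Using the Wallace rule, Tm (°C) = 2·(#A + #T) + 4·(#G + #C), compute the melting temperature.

Base counts: A=3, G=5, T=5, C=9
A+T = 8, G+C = 14
Tm = 2(8) + 4(14) = 16 + 56 = 72°C

72°C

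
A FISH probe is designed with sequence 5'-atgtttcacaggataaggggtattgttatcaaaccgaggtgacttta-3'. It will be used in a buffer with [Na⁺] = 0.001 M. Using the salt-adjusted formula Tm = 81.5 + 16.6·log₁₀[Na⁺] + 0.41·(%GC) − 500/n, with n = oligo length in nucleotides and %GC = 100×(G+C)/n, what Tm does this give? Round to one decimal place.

36.8°C

Length n = 47. Base counts: T=15, A=14, C=6, G=12
G+C = 18, so %GC = 18/47 × 100 = 38.298%
Salt term: 16.6 × (-3) = -49.8
GC term: 0.41 × 38.298 = 15.702; length term: −500/47 = −10.638
Tm = 81.5 + (-49.8) + 15.702 − 10.638 = 36.764 → 36.8°C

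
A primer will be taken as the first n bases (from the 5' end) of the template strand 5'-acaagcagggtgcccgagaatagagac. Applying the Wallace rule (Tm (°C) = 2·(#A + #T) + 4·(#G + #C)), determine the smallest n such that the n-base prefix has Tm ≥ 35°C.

n = 12

First 11 bases: ACAAGCAGGGT → Tm = 34°C (< 35°C)
First 12 bases: ACAAGCAGGGTG → Tm = 38°C (≥ 35°C)
Each additional base adds 2°C (A/T) or 4°C (G/C), so Tm is non-decreasing in n; n = 12 is the first length to reach 35°C.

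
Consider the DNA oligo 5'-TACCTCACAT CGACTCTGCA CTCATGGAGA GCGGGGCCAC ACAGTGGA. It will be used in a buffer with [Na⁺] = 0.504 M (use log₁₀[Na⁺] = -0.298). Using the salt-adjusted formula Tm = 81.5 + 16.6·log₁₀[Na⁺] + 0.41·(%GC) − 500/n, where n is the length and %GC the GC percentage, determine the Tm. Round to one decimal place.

Length n = 48. T=8, G=13, C=15, A=12
G+C = 28, so %GC = 28/48 × 100 = 58.333%
Salt term: 16.6 × (-0.298) = -4.947
GC term: 0.41 × 58.333 = 23.917; length term: −500/48 = −10.417
Tm = 81.5 + (-4.947) + 23.917 − 10.417 = 90.053 → 90.1°C

90.1°C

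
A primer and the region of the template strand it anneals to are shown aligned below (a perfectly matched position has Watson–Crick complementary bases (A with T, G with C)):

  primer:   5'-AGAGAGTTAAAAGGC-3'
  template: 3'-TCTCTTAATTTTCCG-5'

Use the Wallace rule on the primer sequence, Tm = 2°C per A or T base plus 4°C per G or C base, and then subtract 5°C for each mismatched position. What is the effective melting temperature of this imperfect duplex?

37°C

Primer base counts: A=7, T=2, G=5, C=1 → A+T=9, G+C=6
Perfect-match Tm = 2(9) + 4(6) = 18 + 24 = 42°C
Mismatches (positions where the bases are not complementary): 1 (at position 6)
Effective Tm = 42 − 1×5 = 42 − 5 = 37°C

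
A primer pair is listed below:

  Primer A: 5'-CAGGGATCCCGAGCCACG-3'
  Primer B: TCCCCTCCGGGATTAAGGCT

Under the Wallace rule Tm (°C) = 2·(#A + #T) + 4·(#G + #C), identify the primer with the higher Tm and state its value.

Primer B, 64°C

Primer A: A+T=5, G+C=13 → Tm = 2(5)+4(13) = 62°C
Primer B: A+T=8, G+C=12 → Tm = 2(8)+4(12) = 64°C
62°C vs 64°C → primer B is higher.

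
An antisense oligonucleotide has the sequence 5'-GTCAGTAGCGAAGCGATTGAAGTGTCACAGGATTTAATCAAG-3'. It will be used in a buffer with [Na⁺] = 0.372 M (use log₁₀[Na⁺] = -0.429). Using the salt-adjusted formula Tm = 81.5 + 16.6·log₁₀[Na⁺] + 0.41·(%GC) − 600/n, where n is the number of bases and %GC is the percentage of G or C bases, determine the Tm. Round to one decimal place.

Length n = 42. Base counts: C=6, T=10, G=12, A=14
G+C = 18, so %GC = 18/42 × 100 = 42.857%
Salt term: 16.6 × (-0.429) = -7.121
GC term: 0.41 × 42.857 = 17.571; length term: −600/42 = −14.286
Tm = 81.5 + (-7.121) + 17.571 − 14.286 = 77.664 → 77.7°C

77.7°C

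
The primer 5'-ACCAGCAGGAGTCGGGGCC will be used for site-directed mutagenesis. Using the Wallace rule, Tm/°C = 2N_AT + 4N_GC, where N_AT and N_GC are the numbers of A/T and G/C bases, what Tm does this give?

66°C

Counting bases: G=8, C=6, A=4, T=1
A+T = 5, G+C = 14
Tm = 2×5 + 4×14 = 66°C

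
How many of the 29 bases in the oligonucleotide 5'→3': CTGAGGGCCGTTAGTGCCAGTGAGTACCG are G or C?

Scanning the sequence gives G=11, A=5, T=6, C=7.
Total G or C: 11 + 7 = 18

18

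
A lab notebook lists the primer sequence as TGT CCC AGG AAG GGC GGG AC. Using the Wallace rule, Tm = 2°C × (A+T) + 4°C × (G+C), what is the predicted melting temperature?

68°C

Counting bases: C=5, G=9, T=2, A=4
AT pairs contribute 6, GC pairs contribute 14.
Tm = 2×6 + 4×14 = 68°C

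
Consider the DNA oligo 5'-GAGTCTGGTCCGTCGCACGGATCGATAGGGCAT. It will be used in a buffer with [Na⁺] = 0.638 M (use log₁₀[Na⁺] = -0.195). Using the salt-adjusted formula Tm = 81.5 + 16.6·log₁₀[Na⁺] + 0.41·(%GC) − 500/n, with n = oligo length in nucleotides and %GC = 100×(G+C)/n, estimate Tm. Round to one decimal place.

88.0°C

Length n = 33. Counting bases: G=12, A=6, C=8, T=7
G+C = 20, so %GC = 20/33 × 100 = 60.606%
Salt term: 16.6 × (-0.195) = -3.237
GC term: 0.41 × 60.606 = 24.848; length term: −500/33 = −15.152
Tm = 81.5 + (-3.237) + 24.848 − 15.152 = 87.959 → 88.0°C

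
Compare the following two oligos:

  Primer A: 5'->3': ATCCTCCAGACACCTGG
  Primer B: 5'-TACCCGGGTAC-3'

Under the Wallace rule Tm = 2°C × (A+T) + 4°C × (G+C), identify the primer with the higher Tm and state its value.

Primer A, 54°C

Primer A: A+T=7, G+C=10 → Tm = 2(7)+4(10) = 54°C
Primer B: A+T=4, G+C=7 → Tm = 2(4)+4(7) = 36°C
54°C vs 36°C → primer A is higher.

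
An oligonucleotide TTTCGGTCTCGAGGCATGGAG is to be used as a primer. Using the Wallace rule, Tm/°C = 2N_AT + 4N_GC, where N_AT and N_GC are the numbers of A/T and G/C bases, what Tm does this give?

66°C

Counting bases: T=6, C=4, G=8, A=3
A+T = 9, G+C = 12
Tm = 2(9) + 4(12) = 18 + 48 = 66°C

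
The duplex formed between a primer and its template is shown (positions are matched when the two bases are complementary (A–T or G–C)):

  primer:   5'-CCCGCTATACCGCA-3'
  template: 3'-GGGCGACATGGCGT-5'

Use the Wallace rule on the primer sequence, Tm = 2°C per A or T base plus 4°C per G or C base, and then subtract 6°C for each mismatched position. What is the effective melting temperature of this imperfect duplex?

Primer base counts: A=3, T=2, G=2, C=7 → A+T=5, G+C=9
Perfect-match Tm = 2(5) + 4(9) = 10 + 36 = 46°C
Mismatches (positions where the bases are not complementary): 1 (at position 7)
Effective Tm = 46 − 1×6 = 46 − 6 = 40°C

40°C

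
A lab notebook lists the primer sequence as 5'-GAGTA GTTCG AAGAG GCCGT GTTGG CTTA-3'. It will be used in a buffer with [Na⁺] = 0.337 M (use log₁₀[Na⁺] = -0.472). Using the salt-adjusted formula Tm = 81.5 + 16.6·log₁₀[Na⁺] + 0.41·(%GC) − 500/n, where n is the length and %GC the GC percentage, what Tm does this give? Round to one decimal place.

77.6°C

Length n = 29. Counting bases: G=11, A=6, C=4, T=8
G+C = 15, so %GC = 15/29 × 100 = 51.724%
Salt term: 16.6 × (-0.472) = -7.835
GC term: 0.41 × 51.724 = 21.207; length term: −500/29 = −17.241
Tm = 81.5 + (-7.835) + 21.207 − 17.241 = 77.631 → 77.6°C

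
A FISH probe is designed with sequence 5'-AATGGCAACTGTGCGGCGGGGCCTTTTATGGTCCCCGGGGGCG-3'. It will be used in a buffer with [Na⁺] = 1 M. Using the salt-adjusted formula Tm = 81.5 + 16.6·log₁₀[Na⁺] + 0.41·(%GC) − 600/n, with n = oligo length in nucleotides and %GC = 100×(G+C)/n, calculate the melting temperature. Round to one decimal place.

95.2°C

Length n = 43. Scanning the sequence gives T=9, G=18, C=11, A=5.
G+C = 29, so %GC = 29/43 × 100 = 67.442%
Salt term: 16.6 × (0) = 0
GC term: 0.41 × 67.442 = 27.651; length term: −600/43 = −13.953
Tm = 81.5 + (0) + 27.651 − 13.953 = 95.198 → 95.2°C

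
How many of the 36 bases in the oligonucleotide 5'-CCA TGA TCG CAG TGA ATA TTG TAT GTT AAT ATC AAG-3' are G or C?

12

Base counts: T=12, G=7, A=12, C=5
G+C = 7 + 5 = 12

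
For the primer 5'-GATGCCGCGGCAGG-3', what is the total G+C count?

11

Base counts: T=1, G=7, A=2, C=4
Total G or C: 7 + 4 = 11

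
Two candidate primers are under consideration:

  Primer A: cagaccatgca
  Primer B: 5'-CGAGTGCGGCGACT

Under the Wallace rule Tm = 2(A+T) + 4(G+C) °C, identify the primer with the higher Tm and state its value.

Primer A: A+T=5, G+C=6 → Tm = 2(5)+4(6) = 34°C
Primer B: A+T=4, G+C=10 → Tm = 2(4)+4(10) = 48°C
34°C vs 48°C → primer B is higher.

Primer B, 48°C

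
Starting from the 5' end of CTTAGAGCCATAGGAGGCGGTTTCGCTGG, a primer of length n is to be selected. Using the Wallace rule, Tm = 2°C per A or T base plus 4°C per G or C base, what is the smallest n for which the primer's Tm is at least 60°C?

n = 19

First 18 bases: CTTAGAGCCATAGGAGGC → Tm = 56°C (< 60°C)
First 19 bases: CTTAGAGCCATAGGAGGCG → Tm = 60°C (≥ 60°C)
Each additional base adds 2°C (A/T) or 4°C (G/C), so Tm is non-decreasing in n; n = 19 is the first length to reach 60°C.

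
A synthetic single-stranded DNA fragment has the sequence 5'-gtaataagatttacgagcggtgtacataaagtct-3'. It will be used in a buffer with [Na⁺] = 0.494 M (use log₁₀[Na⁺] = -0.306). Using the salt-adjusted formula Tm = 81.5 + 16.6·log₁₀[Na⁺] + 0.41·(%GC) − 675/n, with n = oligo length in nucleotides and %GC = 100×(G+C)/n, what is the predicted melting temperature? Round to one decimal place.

Length n = 34. Base counts: A=12, G=8, C=4, T=10
G+C = 12, so %GC = 12/34 × 100 = 35.294%
Salt term: 16.6 × (-0.306) = -5.08
GC term: 0.41 × 35.294 = 14.471; length term: −675/34 = −19.853
Tm = 81.5 + (-5.08) + 14.471 − 19.853 = 71.038 → 71.0°C

71.0°C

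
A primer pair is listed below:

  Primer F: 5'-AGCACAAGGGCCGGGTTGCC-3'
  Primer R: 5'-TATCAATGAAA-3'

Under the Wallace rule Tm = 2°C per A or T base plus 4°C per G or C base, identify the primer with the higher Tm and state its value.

Primer F: A+T=6, G+C=14 → Tm = 2(6)+4(14) = 68°C
Primer R: A+T=9, G+C=2 → Tm = 2(9)+4(2) = 26°C
68°C vs 26°C → primer F is higher.

Primer F, 68°C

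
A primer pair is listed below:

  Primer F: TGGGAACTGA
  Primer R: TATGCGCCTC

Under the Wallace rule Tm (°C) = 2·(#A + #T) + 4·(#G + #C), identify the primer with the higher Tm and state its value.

Primer F: A+T=5, G+C=5 → Tm = 2(5)+4(5) = 30°C
Primer R: A+T=4, G+C=6 → Tm = 2(4)+4(6) = 32°C
30°C vs 32°C → primer R is higher.

Primer R, 32°C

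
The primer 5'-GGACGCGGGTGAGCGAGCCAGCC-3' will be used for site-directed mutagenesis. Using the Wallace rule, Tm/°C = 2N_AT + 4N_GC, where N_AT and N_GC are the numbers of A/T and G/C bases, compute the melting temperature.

82°C

Base counts: G=11, T=1, A=4, C=7
AT pairs contribute 5, GC pairs contribute 18.
Tm = 2(5) + 4(18) = 10 + 72 = 82°C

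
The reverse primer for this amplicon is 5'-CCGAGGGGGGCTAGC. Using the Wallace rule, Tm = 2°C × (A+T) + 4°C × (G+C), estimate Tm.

Scanning the sequence gives G=8, T=1, A=2, C=4.
AT pairs contribute 3, GC pairs contribute 12.
Tm = 4·12 + 2·3 = 48 + 6 = 54°C

54°C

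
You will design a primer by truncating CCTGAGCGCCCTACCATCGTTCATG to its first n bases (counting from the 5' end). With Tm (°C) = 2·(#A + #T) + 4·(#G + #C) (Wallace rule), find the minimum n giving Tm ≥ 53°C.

First 15 bases: CCTGAGCGCCCTACC → Tm = 52°C (< 53°C)
First 16 bases: CCTGAGCGCCCTACCA → Tm = 54°C (≥ 53°C)
Each additional base adds 2°C (A/T) or 4°C (G/C), so Tm is non-decreasing in n; n = 16 is the first length to reach 53°C.

n = 16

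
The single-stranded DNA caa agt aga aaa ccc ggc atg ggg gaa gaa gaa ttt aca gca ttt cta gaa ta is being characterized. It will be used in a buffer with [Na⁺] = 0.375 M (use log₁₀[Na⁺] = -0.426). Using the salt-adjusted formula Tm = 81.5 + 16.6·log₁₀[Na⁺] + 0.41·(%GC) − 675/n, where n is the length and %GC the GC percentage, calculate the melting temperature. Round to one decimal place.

Length n = 53. G=13, A=22, T=10, C=8
G+C = 21, so %GC = 21/53 × 100 = 39.623%
Salt term: 16.6 × (-0.426) = -7.072
GC term: 0.41 × 39.623 = 16.245; length term: −675/53 = −12.736
Tm = 81.5 + (-7.072) + 16.245 − 12.736 = 77.937 → 77.9°C

77.9°C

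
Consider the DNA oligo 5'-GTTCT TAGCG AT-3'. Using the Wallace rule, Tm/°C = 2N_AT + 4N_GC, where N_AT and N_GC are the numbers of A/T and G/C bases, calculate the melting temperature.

34°C

Scanning the sequence gives T=5, G=3, A=2, C=2.
AT pairs contribute 7, GC pairs contribute 5.
Tm = 2×7 + 4×5 = 34°C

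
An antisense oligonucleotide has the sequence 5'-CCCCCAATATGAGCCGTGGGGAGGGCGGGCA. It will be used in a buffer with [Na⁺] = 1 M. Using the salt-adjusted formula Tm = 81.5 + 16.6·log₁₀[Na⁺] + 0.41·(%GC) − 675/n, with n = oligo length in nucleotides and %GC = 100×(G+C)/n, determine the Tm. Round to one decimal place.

Length n = 31. Counting bases: A=6, C=9, T=3, G=13
G+C = 22, so %GC = 22/31 × 100 = 70.968%
Salt term: 16.6 × (0) = 0
GC term: 0.41 × 70.968 = 29.097; length term: −675/31 = −21.774
Tm = 81.5 + (0) + 29.097 − 21.774 = 88.823 → 88.8°C

88.8°C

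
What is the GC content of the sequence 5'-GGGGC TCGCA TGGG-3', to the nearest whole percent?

79%

Counting bases: C=3, G=8, T=2, A=1
G+C = 8 + 3 = 11 out of 14 bases
%GC = 11/14 × 100 = 78.57% ≈ 79%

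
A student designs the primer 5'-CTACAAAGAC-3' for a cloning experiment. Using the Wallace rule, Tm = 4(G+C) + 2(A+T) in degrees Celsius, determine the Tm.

Scanning the sequence gives T=1, C=3, A=5, G=1.
A+T = 6, G+C = 4
Tm = 2(6) + 4(4) = 12 + 16 = 28°C

28°C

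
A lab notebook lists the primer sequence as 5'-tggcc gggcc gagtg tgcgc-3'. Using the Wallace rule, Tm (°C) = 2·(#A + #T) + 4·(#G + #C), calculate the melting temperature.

Counting bases: C=6, G=10, T=3, A=1
So N_AT = 4 and N_GC = 16.
Tm = 2×4 + 4×16 = 72°C

72°C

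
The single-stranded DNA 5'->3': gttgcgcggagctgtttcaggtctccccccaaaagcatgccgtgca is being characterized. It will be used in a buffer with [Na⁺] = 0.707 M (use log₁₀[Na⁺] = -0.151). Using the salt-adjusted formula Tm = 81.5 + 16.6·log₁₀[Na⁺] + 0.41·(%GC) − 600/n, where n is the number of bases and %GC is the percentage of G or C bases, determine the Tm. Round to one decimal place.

90.9°C

Length n = 46. Counting bases: T=10, G=13, C=15, A=8
G+C = 28, so %GC = 28/46 × 100 = 60.87%
Salt term: 16.6 × (-0.151) = -2.507
GC term: 0.41 × 60.87 = 24.957; length term: −600/46 = −13.043
Tm = 81.5 + (-2.507) + 24.957 − 13.043 = 90.907 → 90.9°C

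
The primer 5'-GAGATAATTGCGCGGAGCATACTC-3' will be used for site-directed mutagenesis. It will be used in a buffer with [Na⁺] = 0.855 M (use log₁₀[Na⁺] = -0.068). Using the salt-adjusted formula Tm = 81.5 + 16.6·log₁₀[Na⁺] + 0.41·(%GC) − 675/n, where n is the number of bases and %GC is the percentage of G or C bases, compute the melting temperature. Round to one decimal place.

Length n = 24. Scanning the sequence gives A=7, G=7, C=5, T=5.
G+C = 12, so %GC = 12/24 × 100 = 50%
Salt term: 16.6 × (-0.068) = -1.129
GC term: 0.41 × 50 = 20.5; length term: −675/24 = −28.125
Tm = 81.5 + (-1.129) + 20.5 − 28.125 = 72.746 → 72.7°C

72.7°C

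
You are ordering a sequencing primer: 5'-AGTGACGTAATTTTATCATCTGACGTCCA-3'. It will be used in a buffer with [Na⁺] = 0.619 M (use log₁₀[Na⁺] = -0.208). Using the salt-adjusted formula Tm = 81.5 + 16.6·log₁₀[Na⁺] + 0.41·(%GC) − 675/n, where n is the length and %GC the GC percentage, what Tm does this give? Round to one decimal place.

Length n = 29. Counting bases: G=5, A=8, C=6, T=10
G+C = 11, so %GC = 11/29 × 100 = 37.931%
Salt term: 16.6 × (-0.208) = -3.453
GC term: 0.41 × 37.931 = 15.552; length term: −675/29 = −23.276
Tm = 81.5 + (-3.453) + 15.552 − 23.276 = 70.323 → 70.3°C

70.3°C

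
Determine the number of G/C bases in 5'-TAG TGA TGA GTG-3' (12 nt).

5

Counting bases: A=3, T=4, G=5, C=0
Total G or C: 5 + 0 = 5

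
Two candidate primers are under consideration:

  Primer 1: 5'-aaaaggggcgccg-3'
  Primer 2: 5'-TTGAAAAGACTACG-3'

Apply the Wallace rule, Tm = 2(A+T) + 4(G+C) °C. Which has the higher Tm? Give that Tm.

Primer 1, 44°C

Primer 1: A+T=4, G+C=9 → Tm = 2(4)+4(9) = 44°C
Primer 2: A+T=9, G+C=5 → Tm = 2(9)+4(5) = 38°C
44°C vs 38°C → primer 1 is higher.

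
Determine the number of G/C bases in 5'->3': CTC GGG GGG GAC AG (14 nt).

11

Counting bases: A=2, T=1, G=8, C=3
G+C = 8 + 3 = 11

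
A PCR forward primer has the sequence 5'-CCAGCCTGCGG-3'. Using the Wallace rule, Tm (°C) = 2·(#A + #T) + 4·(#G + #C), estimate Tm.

40°C

Scanning the sequence gives G=4, A=1, C=5, T=1.
A+T = 2, G+C = 9
Tm = 2(2) + 4(9) = 4 + 36 = 40°C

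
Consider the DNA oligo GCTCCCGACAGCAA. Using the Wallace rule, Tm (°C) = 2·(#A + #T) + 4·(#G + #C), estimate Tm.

46°C

Base counts: T=1, G=3, A=4, C=6
So N_AT = 5 and N_GC = 9.
Tm = 2×5 + 4×9 = 46°C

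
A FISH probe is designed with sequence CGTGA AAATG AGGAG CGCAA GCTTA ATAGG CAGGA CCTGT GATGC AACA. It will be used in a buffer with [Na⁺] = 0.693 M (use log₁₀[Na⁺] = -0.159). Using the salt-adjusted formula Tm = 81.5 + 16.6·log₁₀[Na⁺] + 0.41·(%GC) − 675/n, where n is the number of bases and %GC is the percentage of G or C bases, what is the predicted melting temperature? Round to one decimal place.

85.2°C

Length n = 49. Base counts: C=9, A=17, G=15, T=8
G+C = 24, so %GC = 24/49 × 100 = 48.98%
Salt term: 16.6 × (-0.159) = -2.639
GC term: 0.41 × 48.98 = 20.082; length term: −675/49 = −13.776
Tm = 81.5 + (-2.639) + 20.082 − 13.776 = 85.167 → 85.2°C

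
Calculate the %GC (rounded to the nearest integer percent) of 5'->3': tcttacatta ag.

25%

Scanning the sequence gives C=2, A=4, G=1, T=5.
G+C = 1 + 2 = 3 out of 12 bases
%GC = 3/12 × 100 = 25% ≈ 25%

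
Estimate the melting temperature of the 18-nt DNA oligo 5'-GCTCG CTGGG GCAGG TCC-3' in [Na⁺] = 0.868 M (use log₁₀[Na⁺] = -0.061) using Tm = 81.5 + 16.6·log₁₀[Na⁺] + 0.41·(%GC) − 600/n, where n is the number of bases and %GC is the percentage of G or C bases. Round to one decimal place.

79.0°C

Length n = 18. Base counts: A=1, T=3, G=8, C=6
G+C = 14, so %GC = 14/18 × 100 = 77.778%
Salt term: 16.6 × (-0.061) = -1.013
GC term: 0.41 × 77.778 = 31.889; length term: −600/18 = −33.333
Tm = 81.5 + (-1.013) + 31.889 − 33.333 = 79.043 → 79.0°C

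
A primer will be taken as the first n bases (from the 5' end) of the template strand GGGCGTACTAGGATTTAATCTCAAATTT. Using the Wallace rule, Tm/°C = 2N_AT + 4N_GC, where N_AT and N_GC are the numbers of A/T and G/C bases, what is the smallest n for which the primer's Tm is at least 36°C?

n = 11

First 10 bases: GGGCGTACTA → Tm = 32°C (< 36°C)
First 11 bases: GGGCGTACTAG → Tm = 36°C (≥ 36°C)
Each additional base adds 2°C (A/T) or 4°C (G/C), so Tm is non-decreasing in n; n = 11 is the first length to reach 36°C.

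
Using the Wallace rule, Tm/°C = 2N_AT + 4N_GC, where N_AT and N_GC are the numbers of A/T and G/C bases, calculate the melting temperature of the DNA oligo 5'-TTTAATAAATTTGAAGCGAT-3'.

48°C

Base counts: T=8, A=8, C=1, G=3
A+T = 16, G+C = 4
Tm = 4·4 + 2·16 = 16 + 32 = 48°C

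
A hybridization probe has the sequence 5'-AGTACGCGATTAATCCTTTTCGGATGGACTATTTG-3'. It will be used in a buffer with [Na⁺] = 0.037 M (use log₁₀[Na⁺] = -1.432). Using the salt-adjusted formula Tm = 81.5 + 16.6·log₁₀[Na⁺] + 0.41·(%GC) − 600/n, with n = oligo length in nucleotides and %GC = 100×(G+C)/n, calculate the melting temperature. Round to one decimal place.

57.0°C

Length n = 35. Counting bases: G=8, C=6, T=13, A=8
G+C = 14, so %GC = 14/35 × 100 = 40%
Salt term: 16.6 × (-1.432) = -23.771
GC term: 0.41 × 40 = 16.4; length term: −600/35 = −17.143
Tm = 81.5 + (-23.771) + 16.4 − 17.143 = 56.986 → 57.0°C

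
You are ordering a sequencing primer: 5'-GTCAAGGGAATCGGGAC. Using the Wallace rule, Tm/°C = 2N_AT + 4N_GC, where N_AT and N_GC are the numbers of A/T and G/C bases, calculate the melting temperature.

Scanning the sequence gives C=3, T=2, A=5, G=7.
A+T = 7, G+C = 10
Tm = 4·10 + 2·7 = 40 + 14 = 54°C

54°C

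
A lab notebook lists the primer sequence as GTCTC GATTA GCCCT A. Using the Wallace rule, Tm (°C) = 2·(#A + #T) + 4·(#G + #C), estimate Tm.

Counting bases: T=5, A=3, C=5, G=3
AT pairs contribute 8, GC pairs contribute 8.
Tm = 4·8 + 2·8 = 32 + 16 = 48°C

48°C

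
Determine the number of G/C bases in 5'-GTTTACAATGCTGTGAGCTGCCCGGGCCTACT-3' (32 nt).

18

Scanning the sequence gives G=9, T=9, A=5, C=9.
Total G or C: 9 + 9 = 18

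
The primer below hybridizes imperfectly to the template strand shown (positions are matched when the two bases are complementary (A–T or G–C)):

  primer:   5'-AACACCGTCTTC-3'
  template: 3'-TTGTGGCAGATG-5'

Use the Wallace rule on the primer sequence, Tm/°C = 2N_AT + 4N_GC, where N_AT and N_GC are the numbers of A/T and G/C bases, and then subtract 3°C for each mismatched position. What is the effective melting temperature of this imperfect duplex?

Primer base counts: A=3, T=3, G=1, C=5 → A+T=6, G+C=6
Perfect-match Tm = 2(6) + 4(6) = 12 + 24 = 36°C
Mismatches (positions where the bases are not complementary): 1 (at position 11)
Effective Tm = 36 − 1×3 = 36 − 3 = 33°C

33°C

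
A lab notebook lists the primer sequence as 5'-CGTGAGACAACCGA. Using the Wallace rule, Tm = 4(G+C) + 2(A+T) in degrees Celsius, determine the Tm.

44°C

Base counts: C=4, A=5, T=1, G=4
So N_AT = 6 and N_GC = 8.
Tm = 2×6 + 4×8 = 44°C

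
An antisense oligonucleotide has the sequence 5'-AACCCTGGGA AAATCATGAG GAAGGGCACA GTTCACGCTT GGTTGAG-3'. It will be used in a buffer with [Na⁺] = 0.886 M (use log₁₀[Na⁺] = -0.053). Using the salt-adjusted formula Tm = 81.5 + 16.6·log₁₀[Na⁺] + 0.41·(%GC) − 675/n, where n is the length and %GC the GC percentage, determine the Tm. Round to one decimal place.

Length n = 47. Base counts: G=15, T=9, A=14, C=9
G+C = 24, so %GC = 24/47 × 100 = 51.064%
Salt term: 16.6 × (-0.053) = -0.88
GC term: 0.41 × 51.064 = 20.936; length term: −675/47 = −14.362
Tm = 81.5 + (-0.88) + 20.936 − 14.362 = 87.194 → 87.2°C

87.2°C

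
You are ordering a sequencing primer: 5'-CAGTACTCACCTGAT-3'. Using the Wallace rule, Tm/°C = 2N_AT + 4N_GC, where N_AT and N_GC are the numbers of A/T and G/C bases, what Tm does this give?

44°C

Base counts: C=5, A=4, T=4, G=2
So N_AT = 8 and N_GC = 7.
Tm = 4·7 + 2·8 = 28 + 16 = 44°C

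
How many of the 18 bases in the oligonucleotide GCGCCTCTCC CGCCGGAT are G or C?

Counting bases: T=3, G=5, C=9, A=1
Total G or C: 5 + 9 = 14

14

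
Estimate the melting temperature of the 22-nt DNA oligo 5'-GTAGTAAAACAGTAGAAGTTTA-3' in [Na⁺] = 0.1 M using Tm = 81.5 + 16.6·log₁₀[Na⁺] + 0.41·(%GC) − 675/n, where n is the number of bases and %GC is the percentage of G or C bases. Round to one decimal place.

45.4°C

Length n = 22. Counting bases: A=10, G=5, C=1, T=6
G+C = 6, so %GC = 6/22 × 100 = 27.273%
Salt term: 16.6 × (-1) = -16.6
GC term: 0.41 × 27.273 = 11.182; length term: −675/22 = −30.682
Tm = 81.5 + (-16.6) + 11.182 − 30.682 = 45.4 → 45.4°C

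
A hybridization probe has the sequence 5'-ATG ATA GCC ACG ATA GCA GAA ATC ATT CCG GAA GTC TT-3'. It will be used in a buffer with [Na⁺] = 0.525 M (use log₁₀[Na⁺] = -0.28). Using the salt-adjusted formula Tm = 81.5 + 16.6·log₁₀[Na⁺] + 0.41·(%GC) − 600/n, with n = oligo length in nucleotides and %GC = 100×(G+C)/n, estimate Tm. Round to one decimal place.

78.3°C

Length n = 38. Counting bases: G=8, A=13, C=8, T=9
G+C = 16, so %GC = 16/38 × 100 = 42.105%
Salt term: 16.6 × (-0.28) = -4.648
GC term: 0.41 × 42.105 = 17.263; length term: −600/38 = −15.789
Tm = 81.5 + (-4.648) + 17.263 − 15.789 = 78.326 → 78.3°C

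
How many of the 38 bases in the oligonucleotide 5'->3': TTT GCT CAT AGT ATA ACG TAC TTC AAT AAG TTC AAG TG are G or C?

12

Base counts: A=12, T=14, G=6, C=6
G+C = 6 + 6 = 12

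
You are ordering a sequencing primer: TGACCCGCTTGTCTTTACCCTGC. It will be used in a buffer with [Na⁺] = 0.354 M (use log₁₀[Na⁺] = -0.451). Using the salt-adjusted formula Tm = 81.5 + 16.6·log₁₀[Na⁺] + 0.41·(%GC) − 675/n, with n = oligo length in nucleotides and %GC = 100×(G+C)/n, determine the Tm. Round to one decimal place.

Length n = 23. G=4, C=9, T=8, A=2
G+C = 13, so %GC = 13/23 × 100 = 56.522%
Salt term: 16.6 × (-0.451) = -7.487
GC term: 0.41 × 56.522 = 23.174; length term: −675/23 = −29.348
Tm = 81.5 + (-7.487) + 23.174 − 29.348 = 67.839 → 67.8°C

67.8°C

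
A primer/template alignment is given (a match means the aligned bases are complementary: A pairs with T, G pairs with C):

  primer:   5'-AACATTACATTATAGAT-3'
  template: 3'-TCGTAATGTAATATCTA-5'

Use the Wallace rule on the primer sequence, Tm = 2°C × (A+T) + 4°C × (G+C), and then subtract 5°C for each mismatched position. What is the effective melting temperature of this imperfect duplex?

Primer base counts: A=8, T=6, G=1, C=2 → A+T=14, G+C=3
Perfect-match Tm = 2(14) + 4(3) = 28 + 12 = 40°C
Mismatches (positions where the bases are not complementary): 1 (at position 2)
Effective Tm = 40 − 1×5 = 40 − 5 = 35°C

35°C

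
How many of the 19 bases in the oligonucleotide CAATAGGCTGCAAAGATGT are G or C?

8

Base counts: T=4, G=5, C=3, A=7
Total G or C: 5 + 3 = 8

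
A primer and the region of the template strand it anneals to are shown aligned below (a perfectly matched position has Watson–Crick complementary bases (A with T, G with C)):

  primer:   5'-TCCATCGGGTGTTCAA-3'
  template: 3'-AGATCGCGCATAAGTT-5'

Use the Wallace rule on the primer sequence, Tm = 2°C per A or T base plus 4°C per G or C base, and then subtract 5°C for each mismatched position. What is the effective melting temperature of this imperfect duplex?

Primer base counts: A=3, T=5, G=4, C=4 → A+T=8, G+C=8
Perfect-match Tm = 2(8) + 4(8) = 16 + 32 = 48°C
Mismatches (positions where the bases are not complementary): 4 (at positions 3, 5, 8, 11)
Effective Tm = 48 − 4×5 = 48 − 20 = 28°C

28°C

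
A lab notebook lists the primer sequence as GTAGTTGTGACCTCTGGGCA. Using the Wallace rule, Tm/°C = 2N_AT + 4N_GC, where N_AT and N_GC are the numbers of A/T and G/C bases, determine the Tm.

Scanning the sequence gives A=3, G=7, C=4, T=6.
A+T = 9, G+C = 11
Tm = 2×9 + 4×11 = 62°C

62°C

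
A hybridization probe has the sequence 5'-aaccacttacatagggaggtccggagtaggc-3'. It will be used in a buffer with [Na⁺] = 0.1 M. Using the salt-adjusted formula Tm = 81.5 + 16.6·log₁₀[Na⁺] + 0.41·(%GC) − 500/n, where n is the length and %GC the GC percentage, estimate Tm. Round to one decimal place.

Length n = 31. Counting bases: T=5, C=7, A=9, G=10
G+C = 17, so %GC = 17/31 × 100 = 54.839%
Salt term: 16.6 × (-1) = -16.6
GC term: 0.41 × 54.839 = 22.484; length term: −500/31 = −16.129
Tm = 81.5 + (-16.6) + 22.484 − 16.129 = 71.255 → 71.3°C

71.3°C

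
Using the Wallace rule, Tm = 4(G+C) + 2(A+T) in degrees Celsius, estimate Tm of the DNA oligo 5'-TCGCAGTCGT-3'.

32°C

G=3, C=3, A=1, T=3
A+T = 4, G+C = 6
Tm = 4·6 + 2·4 = 24 + 8 = 32°C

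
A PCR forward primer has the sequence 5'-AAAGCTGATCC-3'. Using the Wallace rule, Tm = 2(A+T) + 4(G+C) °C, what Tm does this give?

Counting bases: T=2, A=4, G=2, C=3
So N_AT = 6 and N_GC = 5.
Tm = 2×6 + 4×5 = 32°C

32°C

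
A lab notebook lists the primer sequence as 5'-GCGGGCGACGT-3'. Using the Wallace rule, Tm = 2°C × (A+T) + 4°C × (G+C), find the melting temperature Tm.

40°C

Counting bases: T=1, G=6, C=3, A=1
AT pairs contribute 2, GC pairs contribute 9.
Tm = 2×2 + 4×9 = 40°C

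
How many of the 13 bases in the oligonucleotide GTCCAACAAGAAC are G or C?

Scanning the sequence gives A=6, G=2, C=4, T=1.
G+C = 2 + 4 = 6

6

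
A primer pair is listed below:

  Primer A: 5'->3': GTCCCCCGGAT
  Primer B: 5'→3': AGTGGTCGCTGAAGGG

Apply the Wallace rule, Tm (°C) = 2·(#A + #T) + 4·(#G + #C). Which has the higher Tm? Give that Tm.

Primer A: A+T=3, G+C=8 → Tm = 2(3)+4(8) = 38°C
Primer B: A+T=6, G+C=10 → Tm = 2(6)+4(10) = 52°C
38°C vs 52°C → primer B is higher.

Primer B, 52°C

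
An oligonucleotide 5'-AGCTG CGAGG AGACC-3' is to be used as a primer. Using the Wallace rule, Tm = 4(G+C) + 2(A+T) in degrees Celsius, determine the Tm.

Scanning the sequence gives T=1, C=4, G=6, A=4.
AT pairs contribute 5, GC pairs contribute 10.
Tm = 4·10 + 2·5 = 40 + 10 = 50°C

50°C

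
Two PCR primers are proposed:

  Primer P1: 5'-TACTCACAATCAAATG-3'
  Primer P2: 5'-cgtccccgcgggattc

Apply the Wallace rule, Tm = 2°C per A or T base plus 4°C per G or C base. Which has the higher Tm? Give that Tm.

Primer P1: A+T=11, G+C=5 → Tm = 2(11)+4(5) = 42°C
Primer P2: A+T=4, G+C=12 → Tm = 2(4)+4(12) = 56°C
42°C vs 56°C → primer P2 is higher.

Primer P2, 56°C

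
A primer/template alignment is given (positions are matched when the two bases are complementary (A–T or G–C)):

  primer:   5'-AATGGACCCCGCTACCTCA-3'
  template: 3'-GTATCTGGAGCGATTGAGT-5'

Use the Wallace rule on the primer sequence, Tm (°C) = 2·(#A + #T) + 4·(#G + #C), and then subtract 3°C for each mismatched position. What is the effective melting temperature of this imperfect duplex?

Primer base counts: A=5, T=3, G=3, C=8 → A+T=8, G+C=11
Perfect-match Tm = 2(8) + 4(11) = 16 + 44 = 60°C
Mismatches (positions where the bases are not complementary): 4 (at positions 1, 4, 9, 15)
Effective Tm = 60 − 4×3 = 60 − 12 = 48°C

48°C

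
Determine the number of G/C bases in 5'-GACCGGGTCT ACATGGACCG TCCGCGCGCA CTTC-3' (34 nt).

T=6, C=13, G=10, A=5
G+C = 10 + 13 = 23

23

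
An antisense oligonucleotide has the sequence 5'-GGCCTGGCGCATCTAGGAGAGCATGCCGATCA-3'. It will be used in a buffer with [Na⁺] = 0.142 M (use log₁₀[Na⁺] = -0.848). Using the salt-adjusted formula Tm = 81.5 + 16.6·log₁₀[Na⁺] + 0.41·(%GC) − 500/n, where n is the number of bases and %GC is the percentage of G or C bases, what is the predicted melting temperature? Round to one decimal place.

77.4°C

Length n = 32. Counting bases: C=9, G=11, T=5, A=7
G+C = 20, so %GC = 20/32 × 100 = 62.5%
Salt term: 16.6 × (-0.848) = -14.077
GC term: 0.41 × 62.5 = 25.625; length term: −500/32 = −15.625
Tm = 81.5 + (-14.077) + 25.625 − 15.625 = 77.423 → 77.4°C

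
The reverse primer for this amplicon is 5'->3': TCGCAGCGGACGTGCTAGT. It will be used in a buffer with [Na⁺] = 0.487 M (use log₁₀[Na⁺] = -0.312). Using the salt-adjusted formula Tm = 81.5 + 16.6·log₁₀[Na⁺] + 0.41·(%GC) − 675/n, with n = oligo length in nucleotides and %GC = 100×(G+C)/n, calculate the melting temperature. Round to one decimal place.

Length n = 19. Base counts: C=5, T=4, A=3, G=7
G+C = 12, so %GC = 12/19 × 100 = 63.158%
Salt term: 16.6 × (-0.312) = -5.179
GC term: 0.41 × 63.158 = 25.895; length term: −675/19 = −35.526
Tm = 81.5 + (-5.179) + 25.895 − 35.526 = 66.69 → 66.7°C

66.7°C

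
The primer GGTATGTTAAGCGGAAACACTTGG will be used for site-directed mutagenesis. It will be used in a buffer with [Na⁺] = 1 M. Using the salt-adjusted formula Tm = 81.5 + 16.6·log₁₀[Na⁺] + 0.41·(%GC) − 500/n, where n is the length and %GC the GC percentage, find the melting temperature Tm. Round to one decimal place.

Length n = 24. Scanning the sequence gives A=7, T=6, G=8, C=3.
G+C = 11, so %GC = 11/24 × 100 = 45.833%
Salt term: 16.6 × (0) = 0
GC term: 0.41 × 45.833 = 18.792; length term: −500/24 = −20.833
Tm = 81.5 + (0) + 18.792 − 20.833 = 79.459 → 79.5°C

79.5°C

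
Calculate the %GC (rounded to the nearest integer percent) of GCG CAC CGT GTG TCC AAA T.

58%

A=4, G=5, C=6, T=4
G+C = 5 + 6 = 11 out of 19 bases
%GC = 11/19 × 100 = 57.89% ≈ 58%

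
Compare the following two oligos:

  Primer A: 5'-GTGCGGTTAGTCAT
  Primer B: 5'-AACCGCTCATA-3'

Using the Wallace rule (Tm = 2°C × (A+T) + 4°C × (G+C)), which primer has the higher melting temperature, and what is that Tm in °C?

Primer A: A+T=7, G+C=7 → Tm = 2(7)+4(7) = 42°C
Primer B: A+T=6, G+C=5 → Tm = 2(6)+4(5) = 32°C
42°C vs 32°C → primer A is higher.

Primer A, 42°C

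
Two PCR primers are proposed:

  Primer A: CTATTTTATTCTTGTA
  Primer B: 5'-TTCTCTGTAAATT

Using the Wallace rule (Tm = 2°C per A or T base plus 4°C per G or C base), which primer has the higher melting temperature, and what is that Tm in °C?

Primer A, 38°C

Primer A: A+T=13, G+C=3 → Tm = 2(13)+4(3) = 38°C
Primer B: A+T=10, G+C=3 → Tm = 2(10)+4(3) = 32°C
38°C vs 32°C → primer A is higher.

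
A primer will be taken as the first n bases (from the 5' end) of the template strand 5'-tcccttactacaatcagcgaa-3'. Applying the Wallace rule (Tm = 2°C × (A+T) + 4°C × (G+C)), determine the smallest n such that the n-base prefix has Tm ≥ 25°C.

n = 9

First 8 bases: TCCCTTAC → Tm = 24°C (< 25°C)
First 9 bases: TCCCTTACT → Tm = 26°C (≥ 25°C)
Since every base adds ≥2°C, Tm only increases with n, so the threshold is first crossed at n = 9.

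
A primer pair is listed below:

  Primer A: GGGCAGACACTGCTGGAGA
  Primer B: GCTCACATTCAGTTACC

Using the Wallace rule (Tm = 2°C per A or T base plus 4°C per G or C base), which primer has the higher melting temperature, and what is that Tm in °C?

Primer A: A+T=7, G+C=12 → Tm = 2(7)+4(12) = 62°C
Primer B: A+T=9, G+C=8 → Tm = 2(9)+4(8) = 50°C
62°C vs 50°C → primer A is higher.

Primer A, 62°C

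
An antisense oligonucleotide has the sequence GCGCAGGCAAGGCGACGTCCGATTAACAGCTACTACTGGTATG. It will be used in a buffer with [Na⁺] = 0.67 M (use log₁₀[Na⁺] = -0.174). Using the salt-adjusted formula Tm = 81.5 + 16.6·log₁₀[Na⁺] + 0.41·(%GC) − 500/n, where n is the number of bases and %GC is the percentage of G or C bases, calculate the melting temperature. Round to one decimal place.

Length n = 43. Scanning the sequence gives C=11, A=11, T=8, G=13.
G+C = 24, so %GC = 24/43 × 100 = 55.814%
Salt term: 16.6 × (-0.174) = -2.888
GC term: 0.41 × 55.814 = 22.884; length term: −500/43 = −11.628
Tm = 81.5 + (-2.888) + 22.884 − 11.628 = 89.868 → 89.9°C

89.9°C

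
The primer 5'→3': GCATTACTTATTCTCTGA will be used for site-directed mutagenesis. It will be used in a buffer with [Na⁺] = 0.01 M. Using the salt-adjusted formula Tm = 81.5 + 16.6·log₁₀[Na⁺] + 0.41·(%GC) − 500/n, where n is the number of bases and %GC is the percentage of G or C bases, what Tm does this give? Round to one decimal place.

34.2°C

Length n = 18. Scanning the sequence gives T=8, A=4, G=2, C=4.
G+C = 6, so %GC = 6/18 × 100 = 33.333%
Salt term: 16.6 × (-2) = -33.2
GC term: 0.41 × 33.333 = 13.667; length term: −500/18 = −27.778
Tm = 81.5 + (-33.2) + 13.667 − 27.778 = 34.189 → 34.2°C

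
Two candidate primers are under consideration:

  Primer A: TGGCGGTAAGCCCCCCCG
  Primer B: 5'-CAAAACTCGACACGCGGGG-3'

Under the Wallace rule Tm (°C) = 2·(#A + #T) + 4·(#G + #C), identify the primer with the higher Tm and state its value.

Primer A: A+T=4, G+C=14 → Tm = 2(4)+4(14) = 64°C
Primer B: A+T=7, G+C=12 → Tm = 2(7)+4(12) = 62°C
64°C vs 62°C → primer A is higher.

Primer A, 64°C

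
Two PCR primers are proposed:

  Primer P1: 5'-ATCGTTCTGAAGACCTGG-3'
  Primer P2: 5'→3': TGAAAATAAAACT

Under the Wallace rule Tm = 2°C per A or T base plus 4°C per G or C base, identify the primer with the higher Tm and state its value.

Primer P1, 54°C

Primer P1: A+T=9, G+C=9 → Tm = 2(9)+4(9) = 54°C
Primer P2: A+T=11, G+C=2 → Tm = 2(11)+4(2) = 30°C
54°C vs 30°C → primer P1 is higher.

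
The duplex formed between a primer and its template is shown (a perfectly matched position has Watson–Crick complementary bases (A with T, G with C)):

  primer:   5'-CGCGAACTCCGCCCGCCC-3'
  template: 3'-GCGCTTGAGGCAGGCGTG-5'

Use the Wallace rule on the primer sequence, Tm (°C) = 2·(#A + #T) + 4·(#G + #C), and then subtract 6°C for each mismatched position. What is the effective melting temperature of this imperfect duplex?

Primer base counts: A=2, T=1, G=4, C=11 → A+T=3, G+C=15
Perfect-match Tm = 2(3) + 4(15) = 6 + 60 = 66°C
Mismatches (positions where the bases are not complementary): 2 (at positions 12, 17)
Effective Tm = 66 − 2×6 = 66 − 12 = 54°C

54°C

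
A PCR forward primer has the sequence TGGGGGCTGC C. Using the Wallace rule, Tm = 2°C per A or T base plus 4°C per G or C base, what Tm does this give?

40°C

Base counts: A=0, T=2, G=6, C=3
So N_AT = 2 and N_GC = 9.
Tm = 2(2) + 4(9) = 4 + 36 = 40°C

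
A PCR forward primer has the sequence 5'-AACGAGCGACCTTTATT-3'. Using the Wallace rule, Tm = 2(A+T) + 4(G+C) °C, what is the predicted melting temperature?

Counting bases: C=4, T=5, A=5, G=3
AT pairs contribute 10, GC pairs contribute 7.
Tm = 2(10) + 4(7) = 20 + 28 = 48°C

48°C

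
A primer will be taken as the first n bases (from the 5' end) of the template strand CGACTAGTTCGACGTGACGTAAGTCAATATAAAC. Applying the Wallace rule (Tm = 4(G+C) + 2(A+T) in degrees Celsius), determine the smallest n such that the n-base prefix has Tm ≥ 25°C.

First 8 bases: CGACTAGT → Tm = 24°C (< 25°C)
First 9 bases: CGACTAGTT → Tm = 26°C (≥ 25°C)
Since every base adds ≥2°C, Tm only increases with n, so the threshold is first crossed at n = 9.

n = 9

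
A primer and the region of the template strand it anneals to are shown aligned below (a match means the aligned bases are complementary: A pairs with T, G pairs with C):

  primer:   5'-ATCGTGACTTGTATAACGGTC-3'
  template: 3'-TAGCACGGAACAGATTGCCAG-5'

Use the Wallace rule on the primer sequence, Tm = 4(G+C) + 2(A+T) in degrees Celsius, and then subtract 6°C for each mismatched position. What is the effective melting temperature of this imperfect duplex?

Primer base counts: A=5, T=7, G=5, C=4 → A+T=12, G+C=9
Perfect-match Tm = 2(12) + 4(9) = 24 + 36 = 60°C
Mismatches (positions where the bases are not complementary): 2 (at positions 7, 13)
Effective Tm = 60 − 2×6 = 60 − 12 = 48°C

48°C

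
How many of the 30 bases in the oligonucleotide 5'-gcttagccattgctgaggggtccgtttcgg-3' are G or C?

18

Scanning the sequence gives A=3, C=7, T=9, G=11.
G+C = 11 + 7 = 18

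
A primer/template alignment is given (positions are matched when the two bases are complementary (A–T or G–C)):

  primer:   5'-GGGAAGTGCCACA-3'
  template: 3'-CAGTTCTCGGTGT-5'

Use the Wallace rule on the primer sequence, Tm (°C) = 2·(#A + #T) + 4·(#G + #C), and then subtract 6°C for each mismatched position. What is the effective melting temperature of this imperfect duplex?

Primer base counts: A=4, T=1, G=5, C=3 → A+T=5, G+C=8
Perfect-match Tm = 2(5) + 4(8) = 10 + 32 = 42°C
Mismatches (positions where the bases are not complementary): 3 (at positions 2, 3, 7)
Effective Tm = 42 − 3×6 = 42 − 18 = 24°C

24°C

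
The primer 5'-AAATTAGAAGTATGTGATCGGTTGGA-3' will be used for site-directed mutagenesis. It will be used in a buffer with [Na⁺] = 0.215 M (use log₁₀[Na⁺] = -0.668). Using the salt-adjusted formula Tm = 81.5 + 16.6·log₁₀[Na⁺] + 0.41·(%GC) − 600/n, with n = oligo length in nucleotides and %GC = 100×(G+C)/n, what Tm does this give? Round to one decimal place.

61.5°C

Length n = 26. Scanning the sequence gives T=8, C=1, A=9, G=8.
G+C = 9, so %GC = 9/26 × 100 = 34.615%
Salt term: 16.6 × (-0.668) = -11.089
GC term: 0.41 × 34.615 = 14.192; length term: −600/26 = −23.077
Tm = 81.5 + (-11.089) + 14.192 − 23.077 = 61.526 → 61.5°C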